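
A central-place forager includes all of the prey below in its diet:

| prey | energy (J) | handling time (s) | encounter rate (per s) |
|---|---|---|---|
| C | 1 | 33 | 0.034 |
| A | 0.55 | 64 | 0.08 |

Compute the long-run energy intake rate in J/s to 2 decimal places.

R = Σλ_iE_i / (1 + Σλ_ih_i)
Numerator: 0.034×1 + 0.08×0.55 = 0.078
Denominator: 1 + 0.034×33 + 0.08×64 = 7.242
R = 0.078/7.242 = 0.01077 J/s

0.01 J/s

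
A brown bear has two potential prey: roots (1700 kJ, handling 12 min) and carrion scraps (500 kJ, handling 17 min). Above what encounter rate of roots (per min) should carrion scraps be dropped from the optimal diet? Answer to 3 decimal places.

The zero-one rule: include carrion scraps iff E₂/h₂ > λE₁/(1+λh₁). Equality gives the switch point.
λE₁h₂ = E₂ + λE₂h₁ ⇒ λ = E₂/(E₁h₂ − E₂h₁) = 500/(2.89e+04 − 6000) = 0.02183 per min.

0.022 per min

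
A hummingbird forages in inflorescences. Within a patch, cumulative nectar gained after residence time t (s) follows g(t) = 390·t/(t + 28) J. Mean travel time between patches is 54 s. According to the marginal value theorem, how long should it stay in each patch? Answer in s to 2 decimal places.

Optimal t* satisfies g'(t*) = g(t*)/(T + t*).
g'(t) = 390·28/(t + 28)². Setting 390·28/(t+28)² = 390t/[(t+28)(54+t)] gives 28(54+t) = t(t+28), so t² = 28×54 = 1512.
t* = √1512 = 38.88 s.

38.88 s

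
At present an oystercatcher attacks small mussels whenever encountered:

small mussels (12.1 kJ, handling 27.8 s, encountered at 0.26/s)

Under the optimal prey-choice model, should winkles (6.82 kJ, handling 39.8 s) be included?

No

Current rate: (0.26×12.1)/(1 + 0.26×27.8) = 0.3824 kJ/s.
winkles: E/h = 6.82/39.8 = 0.1714 kJ/s.
0.1714 < 0.3824, so adding winkles would lower the average — exclude it.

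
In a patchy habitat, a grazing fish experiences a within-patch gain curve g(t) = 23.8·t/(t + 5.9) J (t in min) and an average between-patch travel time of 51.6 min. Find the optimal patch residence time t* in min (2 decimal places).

17.45 min

By the marginal value theorem, leave when the instantaneous gain rate g'(t) equals the habitat-wide average g(t)/(T + t).
g'(t) = 23.8·5.9/(t + 5.9)². Setting 23.8·5.9/(t+5.9)² = 23.8t/[(t+5.9)(51.6+t)] gives 5.9(51.6+t) = t(t+5.9), so t² = 5.9×51.6 = 304.4.
t* = √304.4 = 17.45 min.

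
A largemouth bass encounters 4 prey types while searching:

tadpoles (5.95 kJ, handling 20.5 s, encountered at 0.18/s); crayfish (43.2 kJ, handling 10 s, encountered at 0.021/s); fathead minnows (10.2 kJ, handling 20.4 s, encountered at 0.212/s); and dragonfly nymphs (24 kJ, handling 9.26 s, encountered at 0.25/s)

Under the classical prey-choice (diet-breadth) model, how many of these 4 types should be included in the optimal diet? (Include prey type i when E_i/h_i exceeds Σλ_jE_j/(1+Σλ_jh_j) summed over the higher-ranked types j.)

E/h in descending order: crayfish 4.32, dragonfly nymphs 2.59, fathead minnows 0.5, tadpoles 0.29 kJ/s. The optimal diet is the largest prefix of this list for which every included type satisfies E_i/h_i > R on the types above it.
Rate on top 1: 0.7498. dragonfly nymphs: 2.59 > 0.7498 → include.
Rate on top 2: 1.959. fathead minnows: 0.5 < 1.959 → exclude; stop.
Optimal diet: crayfish, dragonfly nymphs — 2 of 4 types.

2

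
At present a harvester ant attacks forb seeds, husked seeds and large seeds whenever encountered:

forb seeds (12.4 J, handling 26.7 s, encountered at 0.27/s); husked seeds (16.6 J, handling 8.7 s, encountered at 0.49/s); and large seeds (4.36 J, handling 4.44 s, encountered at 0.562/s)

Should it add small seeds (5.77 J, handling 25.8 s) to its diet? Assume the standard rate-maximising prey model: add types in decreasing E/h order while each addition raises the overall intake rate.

No

Intake rate on the current diet: R = (0.27×12.4 + 0.49×16.6 + 0.562×4.36) / (1 + 0.27×26.7 + 0.49×8.7 + 0.562×4.44) = 13.93/14.97 = 0.9309 J/s.
Profitability of small seeds: 5.77/25.8 = 0.2236 J/s.
Since 0.2236 < R, time spent handling small seeds is better spent searching.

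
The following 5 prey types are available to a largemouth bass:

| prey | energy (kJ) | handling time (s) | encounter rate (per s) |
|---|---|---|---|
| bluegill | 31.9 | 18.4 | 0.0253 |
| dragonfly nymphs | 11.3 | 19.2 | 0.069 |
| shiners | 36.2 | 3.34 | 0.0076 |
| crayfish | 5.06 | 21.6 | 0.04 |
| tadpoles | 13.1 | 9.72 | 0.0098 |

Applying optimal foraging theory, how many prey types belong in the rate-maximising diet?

Profitabilities (E/h, kJ/s): shiners 10.8, bluegill 1.73, tadpoles 1.35, dragonfly nymphs 0.589, crayfish 0.234. Add prey in this order while the next type's profitability exceeds the intake rate on those already taken.
Rate on top 1: 0.2683. bluegill: 1.73 > 0.2683 → include.
Rate on top 2: 0.7259. tadpoles: 1.35 > 0.7259 → include.
Rate on top 3: 0.7632. dragonfly nymphs: 0.589 < 0.7632 → exclude; stop.
Optimal diet: shiners, bluegill, tadpoles — 3 of 5 types.

3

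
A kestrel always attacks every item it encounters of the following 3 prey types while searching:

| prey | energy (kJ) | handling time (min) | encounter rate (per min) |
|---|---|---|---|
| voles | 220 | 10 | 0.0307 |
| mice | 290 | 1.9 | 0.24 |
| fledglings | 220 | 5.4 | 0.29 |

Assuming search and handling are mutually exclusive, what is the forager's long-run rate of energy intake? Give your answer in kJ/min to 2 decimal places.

Energy encountered per unit search time: 0.0307×220 + 0.24×290 + 0.29×220 = 140.2 kJ/min.
Handling time per unit search time: 0.0307×10 + 0.24×1.9 + 0.29×5.4 = 2.329.
Rate = 140.2/(1 + 2.329) = 42.1 kJ/min.

42.10 kJ/min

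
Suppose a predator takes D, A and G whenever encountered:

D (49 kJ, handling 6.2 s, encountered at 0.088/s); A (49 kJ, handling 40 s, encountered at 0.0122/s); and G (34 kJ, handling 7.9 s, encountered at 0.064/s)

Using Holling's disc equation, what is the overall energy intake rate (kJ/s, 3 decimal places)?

2.791 kJ/s

R = Σλ_iE_i / (1 + Σλ_ih_i)
Numerator: 0.088×49 + 0.0122×49 + 0.064×34 = 7.086
Denominator: 1 + 0.088×6.2 + 0.0122×40 + 0.064×7.9 = 2.539
R = 7.086/2.539 = 2.791 kJ/s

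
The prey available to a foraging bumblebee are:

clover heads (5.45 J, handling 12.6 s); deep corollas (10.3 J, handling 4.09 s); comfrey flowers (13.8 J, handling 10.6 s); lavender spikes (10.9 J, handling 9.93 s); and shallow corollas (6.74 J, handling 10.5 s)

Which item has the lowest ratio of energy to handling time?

clover heads

In descending order of E/h:
deep corollas: 10.3/4.09 = 2.52 J/s
comfrey flowers: 13.8/10.6 = 1.3 J/s
lavender spikes: 10.9/9.93 = 1.1 J/s
shallow corollas: 6.74/10.5 = 0.642 J/s
clover heads: 5.45/12.6 = 0.433 J/s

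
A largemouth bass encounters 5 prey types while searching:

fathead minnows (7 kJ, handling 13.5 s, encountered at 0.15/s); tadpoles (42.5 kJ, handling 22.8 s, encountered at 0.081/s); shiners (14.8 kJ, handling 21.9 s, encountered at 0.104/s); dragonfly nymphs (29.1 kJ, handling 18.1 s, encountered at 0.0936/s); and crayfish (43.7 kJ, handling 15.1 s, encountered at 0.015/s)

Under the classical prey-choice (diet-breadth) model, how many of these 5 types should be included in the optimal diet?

Rank by E/h (kJ/s): crayfish 2.89, tadpoles 1.86, dragonfly nymphs 1.61, shiners 0.676, fathead minnows 0.519. Include each in turn until the next type's E/h falls below the running intake rate.
Rate on top 1: 0.5344. tadpoles: 1.86 > 0.5344 → include.
Rate on top 2: 1.333. dragonfly nymphs: 1.61 > 1.333 → include.
Rate on top 3: 1.431. shiners: 0.676 < 1.431 → exclude; stop.
Optimal diet: crayfish, tadpoles, dragonfly nymphs — 3 of 5 types.

3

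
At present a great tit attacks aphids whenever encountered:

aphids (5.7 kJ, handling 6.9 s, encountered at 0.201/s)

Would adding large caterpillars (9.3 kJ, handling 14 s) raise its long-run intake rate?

On aphids alone, R = ΣλE/(1+Σλh) = 1.146/2.387 = 0.48 kJ/s.
large caterpillars: E/h = 9.3/14 = 0.6643 kJ/s.
0.6643 > 0.48, so adding large caterpillars raises the average — include it.

Yes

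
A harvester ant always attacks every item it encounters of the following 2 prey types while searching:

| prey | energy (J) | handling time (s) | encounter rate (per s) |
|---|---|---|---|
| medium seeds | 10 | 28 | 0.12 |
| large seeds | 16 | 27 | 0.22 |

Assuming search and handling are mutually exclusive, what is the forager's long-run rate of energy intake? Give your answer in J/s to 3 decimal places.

0.458 J/s

R = (0.12×10 + 0.22×16) / (1 + 0.12×28 + 0.22×27) = 4.72/10.3 = 0.4583 J/s.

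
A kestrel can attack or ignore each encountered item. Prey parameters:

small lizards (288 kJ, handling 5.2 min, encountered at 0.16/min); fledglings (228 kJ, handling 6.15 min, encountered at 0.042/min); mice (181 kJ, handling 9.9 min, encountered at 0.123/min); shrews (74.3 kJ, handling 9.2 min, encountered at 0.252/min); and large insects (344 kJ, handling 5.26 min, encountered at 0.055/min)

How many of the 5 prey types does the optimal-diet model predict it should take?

3

E/h in descending order: large insects 65.4, small lizards 55.4, fledglings 37.1, mice 18.3, shrews 8.08 kJ/min. The optimal diet is the largest prefix of this list for which every included type satisfies E_i/h_i > R on the types above it.
Rate on top 1: 14.67. small lizards: 55.4 > 14.67 → include.
Rate on top 2: 30.64. fledglings: 37.1 > 30.64 → include.
Rate on top 3: 31.34. mice: 18.3 < 31.34 → exclude; stop.
Optimal diet: large insects, small lizards, fledglings — 3 of 5 types.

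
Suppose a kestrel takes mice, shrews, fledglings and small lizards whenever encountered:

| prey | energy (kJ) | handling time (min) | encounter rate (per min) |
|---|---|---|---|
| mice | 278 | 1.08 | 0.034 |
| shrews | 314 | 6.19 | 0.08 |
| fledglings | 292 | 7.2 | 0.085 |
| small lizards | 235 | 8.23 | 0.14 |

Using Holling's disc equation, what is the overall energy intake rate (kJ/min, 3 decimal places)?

R = (0.034×278 + 0.08×314 + 0.085×292 + 0.14×235) / (1 + 0.034×1.08 + 0.08×6.19 + 0.085×7.2 + 0.14×8.23) = 92.29/3.296 = 28 kJ/min.

28.000 kJ/min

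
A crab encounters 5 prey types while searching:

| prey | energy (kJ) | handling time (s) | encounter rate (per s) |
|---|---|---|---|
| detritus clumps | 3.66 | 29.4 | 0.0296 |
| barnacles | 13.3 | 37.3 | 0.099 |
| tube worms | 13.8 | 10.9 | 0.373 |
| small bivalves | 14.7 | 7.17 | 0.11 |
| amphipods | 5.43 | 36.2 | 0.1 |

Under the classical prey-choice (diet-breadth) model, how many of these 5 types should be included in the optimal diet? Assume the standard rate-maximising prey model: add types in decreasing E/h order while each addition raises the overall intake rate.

E/h in descending order: small bivalves 2.05, tube worms 1.27, barnacles 0.357, amphipods 0.15, detritus clumps 0.124 kJ/s. The optimal diet is the largest prefix of this list for which every included type satisfies E_i/h_i > R on the types above it.
Rate on top 1: 0.904. tube worms: 1.27 > 0.904 → include.
Rate on top 2: 1.155. barnacles: 0.357 < 1.155 → exclude; stop.
Optimal diet: small bivalves, tube worms — 2 of 5 types.

2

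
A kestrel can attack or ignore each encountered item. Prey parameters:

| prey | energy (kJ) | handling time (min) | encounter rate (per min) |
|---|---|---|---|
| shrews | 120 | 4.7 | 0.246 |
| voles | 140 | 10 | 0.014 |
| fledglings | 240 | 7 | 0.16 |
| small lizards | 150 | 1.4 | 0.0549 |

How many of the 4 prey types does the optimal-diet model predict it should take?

E/h in descending order: small lizards 107, fledglings 34.3, shrews 25.5, voles 14 kJ/min. The optimal diet is the largest prefix of this list for which every included type satisfies E_i/h_i > R on the types above it.
Rate on top 1: 7.647. fledglings: 34.3 > 7.647 → include.
Rate on top 2: 21.23. shrews: 25.5 > 21.23 → include.
Rate on top 3: 22.71. voles: 14 < 22.71 → exclude; stop.
Optimal diet: small lizards, fledglings, shrews — 3 of 4 types.

3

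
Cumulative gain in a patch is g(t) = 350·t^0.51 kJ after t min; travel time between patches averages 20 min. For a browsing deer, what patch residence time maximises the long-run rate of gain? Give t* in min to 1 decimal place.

By the marginal value theorem, leave when the instantaneous gain rate g'(t) equals the habitat-wide average g(t)/(T + t).
g'(t) = 0.51·350·t^-0.49. Setting 0.51·350·t^-0.49 = 350·t^0.51/(20+t) gives 0.51(20+t) = t, so 0.49·t = 0.51×20.
t* = 0.51×20/0.49 = 20.82 min.

20.8 min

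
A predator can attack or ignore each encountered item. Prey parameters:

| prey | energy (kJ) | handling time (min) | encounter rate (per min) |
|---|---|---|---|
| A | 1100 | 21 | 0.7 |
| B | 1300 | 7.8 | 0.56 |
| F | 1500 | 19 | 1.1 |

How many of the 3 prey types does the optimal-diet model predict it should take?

1

E/h in descending order: B 167, F 78.9, A 52.4 kJ/min. The optimal diet is the largest prefix of this list for which every included type satisfies E_i/h_i > R on the types above it.
Rate on top 1: 135.6. F: 78.9 < 135.6 → exclude; stop.
Optimal diet: B — 1 of 3 types.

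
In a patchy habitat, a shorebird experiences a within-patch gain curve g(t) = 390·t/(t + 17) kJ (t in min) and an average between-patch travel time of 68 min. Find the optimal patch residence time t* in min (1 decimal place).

Maximise g(t)/(T+t): set derivative to zero → g'(t)(T+t) = g(t).
g'(t) = 390·17/(t + 17)². Setting 390·17/(t+17)² = 390t/[(t+17)(68+t)] gives 17(68+t) = t(t+17), so t² = 17×68 = 1156.
t* = √1156 = 34 min.

34.0 min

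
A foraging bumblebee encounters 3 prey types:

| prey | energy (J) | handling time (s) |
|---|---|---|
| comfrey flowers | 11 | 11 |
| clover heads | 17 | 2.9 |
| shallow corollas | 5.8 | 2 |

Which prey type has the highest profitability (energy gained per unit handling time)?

clover heads

In descending order of E/h:
clover heads: 17/2.9 = 5.86 J/s
shallow corollas: 5.8/2 = 2.9 J/s
comfrey flowers: 11/11 = 1 J/s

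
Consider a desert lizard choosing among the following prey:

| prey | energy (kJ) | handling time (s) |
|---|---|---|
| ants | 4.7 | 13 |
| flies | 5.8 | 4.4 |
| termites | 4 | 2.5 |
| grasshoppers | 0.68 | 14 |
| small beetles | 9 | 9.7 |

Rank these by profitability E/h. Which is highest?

In descending order of E/h:
termites: 4/2.5 = 1.6 kJ/s
flies: 5.8/4.4 = 1.32 kJ/s
small beetles: 9/9.7 = 0.928 kJ/s
ants: 4.7/13 = 0.362 kJ/s
grasshoppers: 0.68/14 = 0.0486 kJ/s

termites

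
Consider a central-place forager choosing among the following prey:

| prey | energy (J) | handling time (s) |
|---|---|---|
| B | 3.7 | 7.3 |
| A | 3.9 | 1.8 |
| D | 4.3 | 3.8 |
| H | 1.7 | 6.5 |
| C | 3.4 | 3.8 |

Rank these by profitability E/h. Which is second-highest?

Profitability E/h (J/s): B = 3.7/7.3 = 0.507, A = 3.9/1.8 = 2.17, D = 4.3/3.8 = 1.13, H = 1.7/6.5 = 0.262, C = 3.4/3.8 = 0.895.
Ranked: A > D > C > B > H.

D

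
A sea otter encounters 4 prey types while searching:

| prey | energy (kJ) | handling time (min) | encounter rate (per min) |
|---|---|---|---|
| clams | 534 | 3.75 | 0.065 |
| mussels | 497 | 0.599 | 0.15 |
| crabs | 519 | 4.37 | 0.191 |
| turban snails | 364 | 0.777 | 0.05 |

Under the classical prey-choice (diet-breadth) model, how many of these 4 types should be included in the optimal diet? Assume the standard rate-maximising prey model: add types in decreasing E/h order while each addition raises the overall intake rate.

4

Rank by E/h (kJ/min): mussels 830, turban snails 468, clams 142, crabs 119. Include each in turn until the next type's E/h falls below the running intake rate.
Rate on top 1: 68.4. turban snails: 468 > 68.4 → include.
Rate on top 2: 82.17. clams: 142 > 82.17 → include.
Rate on top 3: 92.87. crabs: 119 > 92.87 → include.
Optimal diet: mussels, turban snails, clams, crabs — 4 of 4 types.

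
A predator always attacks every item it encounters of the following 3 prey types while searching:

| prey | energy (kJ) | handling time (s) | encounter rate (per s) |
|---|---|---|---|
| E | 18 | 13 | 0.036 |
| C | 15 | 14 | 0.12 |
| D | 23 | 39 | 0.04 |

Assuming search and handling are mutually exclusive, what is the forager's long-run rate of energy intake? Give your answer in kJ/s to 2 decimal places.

R = Σλ_iE_i / (1 + Σλ_ih_i)
Numerator: 0.036×18 + 0.12×15 + 0.04×23 = 3.368
Denominator: 1 + 0.036×13 + 0.12×14 + 0.04×39 = 4.708
R = 3.368/4.708 = 0.7154 kJ/s

0.72 kJ/s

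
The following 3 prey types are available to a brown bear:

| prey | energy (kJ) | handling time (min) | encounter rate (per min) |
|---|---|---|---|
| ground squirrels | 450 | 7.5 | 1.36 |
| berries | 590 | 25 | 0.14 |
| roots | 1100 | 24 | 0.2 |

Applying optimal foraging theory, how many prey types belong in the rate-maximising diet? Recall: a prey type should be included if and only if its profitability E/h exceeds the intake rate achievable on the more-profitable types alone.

1

Profitabilities (E/h, kJ/min): ground squirrels 60, roots 45.8, berries 23.6. Add prey in this order while the next type's profitability exceeds the intake rate on those already taken.
Rate on top 1: 54.64. roots: 45.8 < 54.64 → exclude; stop.
Optimal diet: ground squirrels — 1 of 3 types.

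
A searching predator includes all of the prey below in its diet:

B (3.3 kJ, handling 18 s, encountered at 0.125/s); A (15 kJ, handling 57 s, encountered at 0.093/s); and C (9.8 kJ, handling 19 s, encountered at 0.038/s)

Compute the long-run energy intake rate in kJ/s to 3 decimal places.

0.235 kJ/s

R = Σλ_iE_i / (1 + Σλ_ih_i)
Numerator: 0.125×3.3 + 0.093×15 + 0.038×9.8 = 2.18
Denominator: 1 + 0.125×18 + 0.093×57 + 0.038×19 = 9.273
R = 2.18/9.273 = 0.2351 kJ/s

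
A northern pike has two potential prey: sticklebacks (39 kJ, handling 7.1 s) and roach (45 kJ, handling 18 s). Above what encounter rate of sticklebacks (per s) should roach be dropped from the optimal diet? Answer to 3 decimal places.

The zero-one rule: include roach iff E₂/h₂ > λE₁/(1+λh₁). Equality gives the switch point.
λE₁h₂ = E₂ + λE₂h₁ ⇒ λ = E₂/(E₁h₂ − E₂h₁) = 45/(702 − 319.5) = 0.1176 per s.

0.118 per s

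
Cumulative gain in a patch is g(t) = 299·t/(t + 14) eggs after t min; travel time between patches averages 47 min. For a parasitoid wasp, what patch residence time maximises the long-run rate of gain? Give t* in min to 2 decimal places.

By the marginal value theorem, leave when the instantaneous gain rate g'(t) equals the habitat-wide average g(t)/(T + t).
g'(t) = 299·14/(t + 14)². Setting 299·14/(t+14)² = 299t/[(t+14)(47+t)] gives 14(47+t) = t(t+14), so t² = 14×47 = 658.
t* = √658 = 25.65 min.

25.65 min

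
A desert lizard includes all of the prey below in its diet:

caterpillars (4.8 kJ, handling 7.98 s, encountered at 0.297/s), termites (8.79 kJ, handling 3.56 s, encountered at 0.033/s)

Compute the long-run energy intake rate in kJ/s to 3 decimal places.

R = (0.297×4.8 + 0.033×8.79) / (1 + 0.297×7.98 + 0.033×3.56) = 1.716/3.488 = 0.4919 kJ/s.

0.492 kJ/s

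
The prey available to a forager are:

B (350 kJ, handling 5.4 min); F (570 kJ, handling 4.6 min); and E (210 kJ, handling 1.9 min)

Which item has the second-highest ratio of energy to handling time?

Profitability E/h (kJ/min): B = 350/5.4 = 64.8, F = 570/4.6 = 124, E = 210/1.9 = 111.
Ranked: F > E > B.

E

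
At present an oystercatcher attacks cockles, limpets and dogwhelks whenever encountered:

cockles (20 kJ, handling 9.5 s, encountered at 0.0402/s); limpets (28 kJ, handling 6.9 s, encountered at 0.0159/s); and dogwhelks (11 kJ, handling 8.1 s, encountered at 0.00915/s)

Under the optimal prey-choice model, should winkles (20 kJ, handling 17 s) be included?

Current rate: (0.0402×20 + 0.0159×28 + 0.00915×11)/(1 + 0.0402×9.5 + 0.0159×6.9 + 0.00915×8.1) = 0.8621 kJ/s.
Profitability of winkles: 20/17 = 1.176 kJ/s.
1.176 > 0.8621, so adding winkles raises the average — include it.

Yes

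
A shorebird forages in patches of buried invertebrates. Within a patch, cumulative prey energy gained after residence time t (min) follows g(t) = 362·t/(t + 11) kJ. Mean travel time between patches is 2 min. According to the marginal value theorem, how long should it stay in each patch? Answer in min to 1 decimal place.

4.7 min

Optimal t* satisfies g'(t*) = g(t*)/(T + t*).
g'(t) = 362·11/(t + 11)². Setting 362·11/(t+11)² = 362t/[(t+11)(2+t)] gives 11(2+t) = t(t+11), so t² = 11×2 = 22.
t* = √22 = 4.69 min.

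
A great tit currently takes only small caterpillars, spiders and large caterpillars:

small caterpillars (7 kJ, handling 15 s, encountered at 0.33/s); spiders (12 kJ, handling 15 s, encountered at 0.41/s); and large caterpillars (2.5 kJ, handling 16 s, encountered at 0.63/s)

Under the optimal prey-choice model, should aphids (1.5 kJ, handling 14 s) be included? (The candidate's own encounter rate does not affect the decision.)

No

Current rate: (0.33×7 + 0.41×12 + 0.63×2.5)/(1 + 0.33×15 + 0.41×15 + 0.63×16) = 0.397 kJ/s.
Profitability of aphids: 1.5/14 = 0.1071 kJ/s.
Since 0.1071 < R, time spent handling aphids is better spent searching.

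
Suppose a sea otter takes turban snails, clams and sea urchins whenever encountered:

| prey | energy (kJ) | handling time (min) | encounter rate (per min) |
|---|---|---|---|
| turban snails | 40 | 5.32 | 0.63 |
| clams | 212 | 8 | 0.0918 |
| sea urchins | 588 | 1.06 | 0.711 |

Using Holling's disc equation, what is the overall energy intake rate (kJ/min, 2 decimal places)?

R = (0.63×40 + 0.0918×212 + 0.711×588) / (1 + 0.63×5.32 + 0.0918×8 + 0.711×1.06) = 462.7/5.84 = 79.24 kJ/min.

79.24 kJ/min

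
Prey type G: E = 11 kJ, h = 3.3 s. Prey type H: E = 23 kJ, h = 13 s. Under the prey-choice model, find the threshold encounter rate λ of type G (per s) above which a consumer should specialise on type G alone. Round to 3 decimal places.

The zero-one rule: include type H iff E₂/h₂ > λE₁/(1+λh₁). Equality gives the switch point.
λE₁h₂ = E₂ + λE₂h₁ ⇒ λ = E₂/(E₁h₂ − E₂h₁) = 23/(143 − 75.9) = 0.3428 per s.

0.343 per s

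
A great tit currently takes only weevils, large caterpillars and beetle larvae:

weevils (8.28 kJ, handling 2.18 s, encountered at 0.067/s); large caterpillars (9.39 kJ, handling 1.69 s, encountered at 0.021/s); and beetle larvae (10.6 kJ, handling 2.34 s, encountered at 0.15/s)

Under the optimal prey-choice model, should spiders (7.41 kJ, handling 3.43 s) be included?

Yes

On weevils, large caterpillars and beetle larvae alone, R = ΣλE/(1+Σλh) = 2.342/1.533 = 1.528 kJ/s.
spiders: E/h = 7.41/3.43 = 2.16 kJ/s.
Since 2.16 > R, including spiders increases the long-run rate.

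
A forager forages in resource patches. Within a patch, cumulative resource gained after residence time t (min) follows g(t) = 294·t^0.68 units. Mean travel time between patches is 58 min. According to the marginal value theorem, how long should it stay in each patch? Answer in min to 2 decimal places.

By the marginal value theorem, leave when the instantaneous gain rate g'(t) equals the habitat-wide average g(t)/(T + t).
g'(t) = 0.68·294·t^-0.32. Setting 0.68·294·t^-0.32 = 294·t^0.68/(58+t) gives 0.68(58+t) = t, so 0.32·t = 0.68×58.
t* = 0.68×58/0.32 = 123.3 min.

123.25 min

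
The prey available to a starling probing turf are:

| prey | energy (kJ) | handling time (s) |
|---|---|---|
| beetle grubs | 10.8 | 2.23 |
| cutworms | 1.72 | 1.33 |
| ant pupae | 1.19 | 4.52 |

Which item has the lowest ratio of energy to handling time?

ant pupae

Profitability E/h (kJ/s): beetle grubs = 10.8/2.23 = 4.84, cutworms = 1.72/1.33 = 1.29, ant pupae = 1.19/4.52 = 0.263.
Ranked: beetle grubs > cutworms > ant pupae.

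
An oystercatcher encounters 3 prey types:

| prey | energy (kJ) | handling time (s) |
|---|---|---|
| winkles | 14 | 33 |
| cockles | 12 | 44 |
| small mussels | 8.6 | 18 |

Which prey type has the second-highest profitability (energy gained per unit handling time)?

winkles

Profitability E/h (kJ/s): winkles = 14/33 = 0.424, cockles = 12/44 = 0.273, small mussels = 8.6/18 = 0.478.
Ranked: small mussels > winkles > cockles.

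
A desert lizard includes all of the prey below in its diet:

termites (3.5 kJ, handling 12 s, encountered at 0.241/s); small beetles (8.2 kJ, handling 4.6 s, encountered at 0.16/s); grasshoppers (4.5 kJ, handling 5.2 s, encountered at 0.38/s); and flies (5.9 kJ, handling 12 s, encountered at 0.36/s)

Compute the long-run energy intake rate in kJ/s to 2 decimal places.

R = Σλ_iE_i / (1 + Σλ_ih_i)
Numerator: 0.241×3.5 + 0.16×8.2 + 0.38×4.5 + 0.36×5.9 = 5.989
Denominator: 1 + 0.241×12 + 0.16×4.6 + 0.38×5.2 + 0.36×12 = 10.92
R = 5.989/10.92 = 0.5483 kJ/s

0.55 kJ/s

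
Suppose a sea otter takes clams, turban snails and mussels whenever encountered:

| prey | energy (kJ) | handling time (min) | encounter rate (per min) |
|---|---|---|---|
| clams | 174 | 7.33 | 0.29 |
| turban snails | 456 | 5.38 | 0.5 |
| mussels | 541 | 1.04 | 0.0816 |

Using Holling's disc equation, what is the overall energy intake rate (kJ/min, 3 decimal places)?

54.674 kJ/min

R = Σλ_iE_i / (1 + Σλ_ih_i)
Numerator: 0.29×174 + 0.5×456 + 0.0816×541 = 322.6
Denominator: 1 + 0.29×7.33 + 0.5×5.38 + 0.0816×1.04 = 5.901
R = 322.6/5.901 = 54.67 kJ/min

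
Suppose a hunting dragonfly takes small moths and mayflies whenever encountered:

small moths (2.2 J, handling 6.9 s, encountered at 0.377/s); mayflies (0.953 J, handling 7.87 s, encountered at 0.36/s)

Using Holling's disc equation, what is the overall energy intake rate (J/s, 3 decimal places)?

R = Σλ_iE_i / (1 + Σλ_ih_i)
Numerator: 0.377×2.2 + 0.36×0.953 = 1.172
Denominator: 1 + 0.377×6.9 + 0.36×7.87 = 6.434
R = 1.172/6.434 = 0.1822 J/s

0.182 J/s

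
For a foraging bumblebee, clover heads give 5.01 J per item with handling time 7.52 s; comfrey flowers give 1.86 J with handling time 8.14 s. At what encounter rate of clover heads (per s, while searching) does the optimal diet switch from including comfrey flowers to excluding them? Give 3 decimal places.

0.069 per s

At the threshold, the rate on clover heads alone equals the profitability of comfrey flowers: λ·5.01/(1 + λ·7.52) = 1.86/8.14 = 0.2285.
Rearranging, λ(5.01 − 0.2285×7.52) = 0.2285, so λ = 0.2285/3.292 = 0.06942 per s.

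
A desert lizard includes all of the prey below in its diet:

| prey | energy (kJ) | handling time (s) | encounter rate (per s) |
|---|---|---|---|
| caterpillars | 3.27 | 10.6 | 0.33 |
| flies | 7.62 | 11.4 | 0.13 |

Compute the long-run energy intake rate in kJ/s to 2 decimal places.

R = Σλ_iE_i / (1 + Σλ_ih_i)
Numerator: 0.33×3.27 + 0.13×7.62 = 2.07
Denominator: 1 + 0.33×10.6 + 0.13×11.4 = 5.98
R = 2.07/5.98 = 0.3461 kJ/s

0.35 kJ/s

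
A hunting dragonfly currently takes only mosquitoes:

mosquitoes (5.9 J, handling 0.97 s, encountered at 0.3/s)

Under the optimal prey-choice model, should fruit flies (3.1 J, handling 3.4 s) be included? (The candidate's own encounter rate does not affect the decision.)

Intake rate on the current diet: R = (0.3×5.9) / (1 + 0.3×0.97) = 1.77/1.291 = 1.371 J/s.
Profitability of fruit flies: 3.1/3.4 = 0.9118 J/s.
0.9118 < 1.371, so adding fruit flies would lower the average — exclude it.

No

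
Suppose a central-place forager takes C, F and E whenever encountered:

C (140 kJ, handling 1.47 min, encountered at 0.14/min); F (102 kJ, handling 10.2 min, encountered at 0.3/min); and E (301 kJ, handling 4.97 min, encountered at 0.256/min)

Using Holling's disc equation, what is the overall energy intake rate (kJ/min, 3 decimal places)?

R = (0.14×140 + 0.3×102 + 0.256×301) / (1 + 0.14×1.47 + 0.3×10.2 + 0.256×4.97) = 127.3/5.538 = 22.98 kJ/min.

22.978 kJ/min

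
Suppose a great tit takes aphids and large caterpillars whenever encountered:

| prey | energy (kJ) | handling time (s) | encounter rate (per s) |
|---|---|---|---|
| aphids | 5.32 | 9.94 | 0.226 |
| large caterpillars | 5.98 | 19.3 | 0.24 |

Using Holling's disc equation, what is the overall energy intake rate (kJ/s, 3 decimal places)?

0.335 kJ/s

R = Σλ_iE_i / (1 + Σλ_ih_i)
Numerator: 0.226×5.32 + 0.24×5.98 = 2.638
Denominator: 1 + 0.226×9.94 + 0.24×19.3 = 7.878
R = 2.638/7.878 = 0.3348 kJ/s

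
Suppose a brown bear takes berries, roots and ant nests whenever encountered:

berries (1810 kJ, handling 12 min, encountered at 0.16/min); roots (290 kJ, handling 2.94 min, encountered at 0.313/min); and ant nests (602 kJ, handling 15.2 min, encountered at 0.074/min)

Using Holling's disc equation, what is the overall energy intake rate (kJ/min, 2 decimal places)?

85.58 kJ/min

R = Σλ_iE_i / (1 + Σλ_ih_i)
Numerator: 0.16×1810 + 0.313×290 + 0.074×602 = 424.9
Denominator: 1 + 0.16×12 + 0.313×2.94 + 0.074×15.2 = 4.965
R = 424.9/4.965 = 85.58 kJ/min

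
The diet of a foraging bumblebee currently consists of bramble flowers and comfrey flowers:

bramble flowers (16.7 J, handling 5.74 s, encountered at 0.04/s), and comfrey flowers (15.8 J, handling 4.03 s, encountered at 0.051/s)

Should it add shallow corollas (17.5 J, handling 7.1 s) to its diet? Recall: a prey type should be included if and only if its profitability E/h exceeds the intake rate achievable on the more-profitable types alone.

Yes

On bramble flowers and comfrey flowers alone, R = ΣλE/(1+Σλh) = 1.474/1.435 = 1.027 J/s.
Profitability of shallow corollas: 17.5/7.1 = 2.465 J/s.
2.465 > 1.027, so adding shallow corollas raises the average — include it.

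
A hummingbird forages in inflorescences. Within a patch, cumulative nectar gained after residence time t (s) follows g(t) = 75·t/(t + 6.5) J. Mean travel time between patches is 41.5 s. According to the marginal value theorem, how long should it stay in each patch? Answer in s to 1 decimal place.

Maximise g(t)/(T+t): set derivative to zero → g'(t)(T+t) = g(t).
g'(t) = 75·6.5/(t + 6.5)². Setting 75·6.5/(t+6.5)² = 75t/[(t+6.5)(41.5+t)] gives 6.5(41.5+t) = t(t+6.5), so t² = 6.5×41.5 = 269.8.
t* = √269.8 = 16.42 s.

16.4 s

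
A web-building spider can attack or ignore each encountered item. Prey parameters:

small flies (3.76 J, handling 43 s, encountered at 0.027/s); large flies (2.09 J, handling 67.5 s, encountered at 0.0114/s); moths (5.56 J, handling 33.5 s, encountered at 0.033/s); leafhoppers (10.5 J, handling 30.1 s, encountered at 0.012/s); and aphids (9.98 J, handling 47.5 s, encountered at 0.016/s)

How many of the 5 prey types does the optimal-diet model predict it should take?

Profitabilities (E/h, J/s): leafhoppers 0.349, aphids 0.21, moths 0.166, small flies 0.0874, large flies 0.031. Add prey in this order while the next type's profitability exceeds the intake rate on those already taken.
Rate on top 1: 0.09257. aphids: 0.21 > 0.09257 → include.
Rate on top 2: 0.1347. moths: 0.166 > 0.1347 → include.
Rate on top 3: 0.1454. small flies: 0.0874 < 0.1454 → exclude; stop.
Optimal diet: leafhoppers, aphids, moths — 3 of 5 types.

3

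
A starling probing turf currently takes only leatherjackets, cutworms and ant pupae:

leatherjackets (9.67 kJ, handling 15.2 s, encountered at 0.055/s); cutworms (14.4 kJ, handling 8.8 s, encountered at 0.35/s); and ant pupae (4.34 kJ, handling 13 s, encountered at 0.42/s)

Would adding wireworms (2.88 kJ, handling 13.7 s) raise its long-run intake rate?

Intake rate on the current diet: R = (0.055×9.67 + 0.35×14.4 + 0.42×4.34) / (1 + 0.055×15.2 + 0.35×8.8 + 0.42×13) = 7.395/10.38 = 0.7127 kJ/s.
wireworms: E/h = 2.88/13.7 = 0.2102 kJ/s.
Since 0.2102 < R, time spent handling wireworms is better spent searching.

No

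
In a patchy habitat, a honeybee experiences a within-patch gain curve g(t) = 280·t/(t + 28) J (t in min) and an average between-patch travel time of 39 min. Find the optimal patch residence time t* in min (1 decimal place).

By the marginal value theorem, leave when the instantaneous gain rate g'(t) equals the habitat-wide average g(t)/(T + t).
g'(t) = 280·28/(t + 28)². Setting 280·28/(t+28)² = 280t/[(t+28)(39+t)] gives 28(39+t) = t(t+28), so t² = 28×39 = 1092.
t* = √1092 = 33.05 min.

33.0 min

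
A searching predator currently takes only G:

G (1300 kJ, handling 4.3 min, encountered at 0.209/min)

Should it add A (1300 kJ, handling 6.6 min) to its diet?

Yes

Current rate: (0.209×1300)/(1 + 0.209×4.3) = 143.1 kJ/min.
Profitability of A: 1300/6.6 = 197 kJ/min.
197 > 143.1, so adding A raises the average — include it.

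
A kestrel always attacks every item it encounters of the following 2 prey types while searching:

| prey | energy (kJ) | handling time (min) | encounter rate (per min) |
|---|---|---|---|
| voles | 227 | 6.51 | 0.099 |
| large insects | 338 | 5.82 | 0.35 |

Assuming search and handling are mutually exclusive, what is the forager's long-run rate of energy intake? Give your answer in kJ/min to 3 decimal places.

R = (0.099×227 + 0.35×338) / (1 + 0.099×6.51 + 0.35×5.82) = 140.8/3.681 = 38.24 kJ/min.

38.238 kJ/min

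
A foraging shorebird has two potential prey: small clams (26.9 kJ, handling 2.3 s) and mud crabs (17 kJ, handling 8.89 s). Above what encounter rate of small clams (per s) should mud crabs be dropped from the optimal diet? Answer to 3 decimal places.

0.085 per s

At the threshold, the rate on small clams alone equals the profitability of mud crabs: λ·26.9/(1 + λ·2.3) = 17/8.89 = 1.912.
Rearranging, λ(26.9 − 1.912×2.3) = 1.912, so λ = 1.912/22.5 = 0.08498 per s.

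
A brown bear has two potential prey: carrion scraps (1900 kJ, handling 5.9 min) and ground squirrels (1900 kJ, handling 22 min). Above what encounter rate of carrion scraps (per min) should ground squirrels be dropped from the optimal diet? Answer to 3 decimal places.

0.062 per min

At the threshold, the rate on carrion scraps alone equals the profitability of ground squirrels: λ·1900/(1 + λ·5.9) = 1900/22 = 86.36.
Rearranging, λ(1900 − 86.36×5.9) = 86.36, so λ = 86.36/1390 = 0.06211 per min.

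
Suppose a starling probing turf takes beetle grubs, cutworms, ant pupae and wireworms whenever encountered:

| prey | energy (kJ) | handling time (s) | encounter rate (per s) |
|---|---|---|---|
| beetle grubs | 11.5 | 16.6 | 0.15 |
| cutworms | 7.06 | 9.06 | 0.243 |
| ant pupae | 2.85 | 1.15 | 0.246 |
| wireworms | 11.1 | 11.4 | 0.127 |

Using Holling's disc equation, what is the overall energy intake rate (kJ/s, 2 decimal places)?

Energy encountered per unit search time: 0.15×11.5 + 0.243×7.06 + 0.246×2.85 + 0.127×11.1 = 5.551 kJ/s.
Handling time per unit search time: 0.15×16.6 + 0.243×9.06 + 0.246×1.15 + 0.127×11.4 = 6.422.
Rate = 5.551/(1 + 6.422) = 0.7479 kJ/s.

0.75 kJ/s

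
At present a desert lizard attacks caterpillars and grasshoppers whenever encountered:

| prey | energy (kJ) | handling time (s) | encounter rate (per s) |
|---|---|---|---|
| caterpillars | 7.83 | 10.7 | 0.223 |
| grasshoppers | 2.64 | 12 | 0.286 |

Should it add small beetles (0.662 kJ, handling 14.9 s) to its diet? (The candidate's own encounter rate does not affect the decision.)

Intake rate on the current diet: R = (0.223×7.83 + 0.286×2.64) / (1 + 0.223×10.7 + 0.286×12) = 2.501/6.818 = 0.3668 kJ/s.
Profitability of small beetles: 0.662/14.9 = 0.04443 kJ/s.
0.04443 < 0.3668, so adding small beetles would lower the average — exclude it.

No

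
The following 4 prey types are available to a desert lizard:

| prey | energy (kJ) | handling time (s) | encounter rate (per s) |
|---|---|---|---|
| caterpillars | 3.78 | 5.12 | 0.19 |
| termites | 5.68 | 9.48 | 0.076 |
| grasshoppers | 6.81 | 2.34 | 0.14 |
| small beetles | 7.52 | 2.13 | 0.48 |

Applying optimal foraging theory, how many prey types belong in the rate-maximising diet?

2

E/h in descending order: small beetles 3.53, grasshoppers 2.91, caterpillars 0.738, termites 0.599 kJ/s. The optimal diet is the largest prefix of this list for which every included type satisfies E_i/h_i > R on the types above it.
Rate on top 1: 1.785. grasshoppers: 2.91 > 1.785 → include.
Rate on top 2: 1.942. caterpillars: 0.738 < 1.942 → exclude; stop.
Optimal diet: small beetles, grasshoppers — 2 of 4 types.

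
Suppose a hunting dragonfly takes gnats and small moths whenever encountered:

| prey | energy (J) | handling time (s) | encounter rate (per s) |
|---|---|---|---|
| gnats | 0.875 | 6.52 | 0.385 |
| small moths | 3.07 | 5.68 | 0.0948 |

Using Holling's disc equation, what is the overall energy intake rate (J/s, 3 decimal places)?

0.155 J/s

R = (0.385×0.875 + 0.0948×3.07) / (1 + 0.385×6.52 + 0.0948×5.68) = 0.6279/4.049 = 0.1551 J/s.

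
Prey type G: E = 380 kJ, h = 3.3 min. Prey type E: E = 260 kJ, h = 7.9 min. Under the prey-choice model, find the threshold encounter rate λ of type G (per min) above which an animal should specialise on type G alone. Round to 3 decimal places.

The zero-one rule: include type E iff E₂/h₂ > λE₁/(1+λh₁). Equality gives the switch point.
λE₁h₂ = E₂ + λE₂h₁ ⇒ λ = E₂/(E₁h₂ − E₂h₁) = 260/(3002 − 858) = 0.1213 per min.

0.121 per min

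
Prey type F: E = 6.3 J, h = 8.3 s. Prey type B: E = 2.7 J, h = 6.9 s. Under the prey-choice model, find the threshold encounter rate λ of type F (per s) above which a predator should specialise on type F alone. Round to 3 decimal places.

0.128 per s

Drop type B once their profitability E₂/h₂ falls below the rate achievable on type F alone: E₂/h₂ = λE₁/(1 + λh₁).
Solve for λ: λE₁h₂ = E₂(1 + λh₁) → λ(E₁h₂ − E₂h₁) = E₂ → λ = E₂/(E₁h₂ − E₂h₁).
λ = 2.7/(6.3×6.9 − 2.7×8.3) = 2.7/21.06 = 0.1282 per s.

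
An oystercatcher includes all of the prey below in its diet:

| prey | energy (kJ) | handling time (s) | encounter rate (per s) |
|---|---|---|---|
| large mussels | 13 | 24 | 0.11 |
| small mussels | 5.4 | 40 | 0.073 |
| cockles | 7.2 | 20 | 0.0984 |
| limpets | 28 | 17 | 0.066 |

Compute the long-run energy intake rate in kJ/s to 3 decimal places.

R = (0.11×13 + 0.073×5.4 + 0.0984×7.2 + 0.066×28) / (1 + 0.11×24 + 0.073×40 + 0.0984×20 + 0.066×17) = 4.381/9.65 = 0.454 kJ/s.

0.454 kJ/s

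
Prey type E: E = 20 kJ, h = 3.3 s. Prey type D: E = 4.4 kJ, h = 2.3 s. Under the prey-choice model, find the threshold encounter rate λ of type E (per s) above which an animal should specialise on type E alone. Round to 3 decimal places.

The zero-one rule: include type D iff E₂/h₂ > λE₁/(1+λh₁). Equality gives the switch point.
λE₁h₂ = E₂ + λE₂h₁ ⇒ λ = E₂/(E₁h₂ − E₂h₁) = 4.4/(46 − 14.52) = 0.1398 per s.

0.140 per s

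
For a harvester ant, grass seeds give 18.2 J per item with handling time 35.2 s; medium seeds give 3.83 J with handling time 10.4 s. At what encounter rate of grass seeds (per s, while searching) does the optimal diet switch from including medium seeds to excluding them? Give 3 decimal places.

The zero-one rule: include medium seeds iff E₂/h₂ > λE₁/(1+λh₁). Equality gives the switch point.
λE₁h₂ = E₂ + λE₂h₁ ⇒ λ = E₂/(E₁h₂ − E₂h₁) = 3.83/(189.3 − 134.8) = 0.07032 per s.

0.070 per s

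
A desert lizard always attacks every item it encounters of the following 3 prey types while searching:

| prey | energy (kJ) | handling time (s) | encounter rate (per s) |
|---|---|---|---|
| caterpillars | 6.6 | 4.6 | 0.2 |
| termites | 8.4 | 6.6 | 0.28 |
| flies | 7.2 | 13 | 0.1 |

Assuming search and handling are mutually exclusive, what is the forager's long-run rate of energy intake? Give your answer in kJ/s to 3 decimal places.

0.867 kJ/s

Energy encountered per unit search time: 0.2×6.6 + 0.28×8.4 + 0.1×7.2 = 4.392 kJ/s.
Handling time per unit search time: 0.2×4.6 + 0.28×6.6 + 0.1×13 = 4.068.
Rate = 4.392/(1 + 4.068) = 0.8666 kJ/s.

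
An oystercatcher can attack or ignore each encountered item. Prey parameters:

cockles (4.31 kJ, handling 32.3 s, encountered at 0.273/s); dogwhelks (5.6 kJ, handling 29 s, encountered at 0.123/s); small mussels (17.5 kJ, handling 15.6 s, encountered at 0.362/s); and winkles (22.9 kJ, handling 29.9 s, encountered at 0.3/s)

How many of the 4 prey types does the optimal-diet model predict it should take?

E/h in descending order: small mussels 1.12, winkles 0.766, dogwhelks 0.193, cockles 0.133 kJ/s. The optimal diet is the largest prefix of this list for which every included type satisfies E_i/h_i > R on the types above it.
Rate on top 1: 0.953. winkles: 0.766 < 0.953 → exclude; stop.
Optimal diet: small mussels — 1 of 4 types.

1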